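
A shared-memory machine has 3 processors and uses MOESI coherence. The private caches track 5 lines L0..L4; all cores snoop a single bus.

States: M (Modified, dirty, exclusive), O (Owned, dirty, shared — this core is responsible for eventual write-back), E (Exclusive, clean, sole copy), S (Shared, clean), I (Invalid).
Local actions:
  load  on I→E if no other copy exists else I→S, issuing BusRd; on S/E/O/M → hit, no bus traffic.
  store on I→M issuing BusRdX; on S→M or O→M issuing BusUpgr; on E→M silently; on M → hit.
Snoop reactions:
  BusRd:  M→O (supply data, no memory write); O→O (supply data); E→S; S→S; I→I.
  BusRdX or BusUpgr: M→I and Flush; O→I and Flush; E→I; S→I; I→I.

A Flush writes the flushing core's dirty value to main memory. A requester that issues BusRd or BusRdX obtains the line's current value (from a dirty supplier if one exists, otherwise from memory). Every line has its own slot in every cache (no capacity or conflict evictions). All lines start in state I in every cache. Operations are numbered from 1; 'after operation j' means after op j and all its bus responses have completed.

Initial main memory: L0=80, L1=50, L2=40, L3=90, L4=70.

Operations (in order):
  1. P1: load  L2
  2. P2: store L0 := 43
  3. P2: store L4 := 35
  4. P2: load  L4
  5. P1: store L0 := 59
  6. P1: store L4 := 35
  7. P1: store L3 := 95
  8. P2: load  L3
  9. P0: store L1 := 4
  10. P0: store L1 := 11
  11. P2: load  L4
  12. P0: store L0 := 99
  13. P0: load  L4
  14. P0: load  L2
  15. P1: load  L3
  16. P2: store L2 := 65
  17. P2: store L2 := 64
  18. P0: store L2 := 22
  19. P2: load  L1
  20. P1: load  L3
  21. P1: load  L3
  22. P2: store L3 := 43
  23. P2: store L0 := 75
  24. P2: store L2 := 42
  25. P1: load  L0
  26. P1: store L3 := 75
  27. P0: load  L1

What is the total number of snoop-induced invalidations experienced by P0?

[1] P1: load  L2 | P0:I, P1:E(40), P2:I | bus: BusRd
[2] P2: store L0 := 43 | P0:I, P1:I, P2:M(43) | bus: BusRdX
[3] P2: store L4 := 35 | P0:I, P1:I, P2:M(35) | bus: BusRdX
[4] P2: load  L4 | P0:I, P1:I, P2:M(35) | bus: none
[5] P1: store L0 := 59 | P0:I, P1:M(59), P2:I | bus: BusRdX,Flush
[6] P1: store L4 := 35 | P0:I, P1:M(35), P2:I | bus: BusRdX,Flush
[7] P1: store L3 := 95 | P0:I, P1:M(95), P2:I | bus: BusRdX
[8] P2: load  L3 | P0:I, P1:O(95), P2:S(95) | bus: BusRd
[9] P0: store L1 := 4 | P0:M(4), P1:I, P2:I | bus: BusRdX
[10] P0: store L1 := 11 | P0:M(11), P1:I, P2:I | bus: none
[11] P2: load  L4 | P0:I, P1:O(35), P2:S(35) | bus: BusRd
[12] P0: store L0 := 99 | P0:M(99), P1:I, P2:I | bus: BusRdX,Flush
[13] P0: load  L4 | P0:S(35), P1:O(35), P2:S(35) | bus: BusRd
[14] P0: load  L2 | P0:S(40), P1:S(40), P2:I | bus: BusRd
[15] P1: load  L3 | P0:I, P1:O(95), P2:S(95) | bus: none
[16] P2: store L2 := 65 | P0:I, P1:I, P2:M(65) | bus: BusRdX
[17] P2: store L2 := 64 | P0:I, P1:I, P2:M(64) | bus: none
[18] P0: store L2 := 22 | P0:M(22), P1:I, P2:I | bus: BusRdX,Flush
[19] P2: load  L1 | P0:O(11), P1:I, P2:S(11) | bus: BusRd
[20] P1: load  L3 | P0:I, P1:O(95), P2:S(95) | bus: none
[21] P1: load  L3 | P0:I, P1:O(95), P2:S(95) | bus: none
[22] P2: store L3 := 43 | P0:I, P1:I, P2:M(43) | bus: BusUpgr,Flush
[23] P2: store L0 := 75 | P0:I, P1:I, P2:M(75) | bus: BusRdX,Flush
[24] P2: store L2 := 42 | P0:I, P1:I, P2:M(42) | bus: BusRdX,Flush
[25] P1: load  L0 | P0:I, P1:S(75), P2:O(75) | bus: BusRd
[26] P1: store L3 := 75 | P0:I, P1:M(75), P2:I | bus: BusRdX,Flush
[27] P0: load  L1 | P0:O(11), P1:I, P2:S(11) | bus: none

invalidations = 3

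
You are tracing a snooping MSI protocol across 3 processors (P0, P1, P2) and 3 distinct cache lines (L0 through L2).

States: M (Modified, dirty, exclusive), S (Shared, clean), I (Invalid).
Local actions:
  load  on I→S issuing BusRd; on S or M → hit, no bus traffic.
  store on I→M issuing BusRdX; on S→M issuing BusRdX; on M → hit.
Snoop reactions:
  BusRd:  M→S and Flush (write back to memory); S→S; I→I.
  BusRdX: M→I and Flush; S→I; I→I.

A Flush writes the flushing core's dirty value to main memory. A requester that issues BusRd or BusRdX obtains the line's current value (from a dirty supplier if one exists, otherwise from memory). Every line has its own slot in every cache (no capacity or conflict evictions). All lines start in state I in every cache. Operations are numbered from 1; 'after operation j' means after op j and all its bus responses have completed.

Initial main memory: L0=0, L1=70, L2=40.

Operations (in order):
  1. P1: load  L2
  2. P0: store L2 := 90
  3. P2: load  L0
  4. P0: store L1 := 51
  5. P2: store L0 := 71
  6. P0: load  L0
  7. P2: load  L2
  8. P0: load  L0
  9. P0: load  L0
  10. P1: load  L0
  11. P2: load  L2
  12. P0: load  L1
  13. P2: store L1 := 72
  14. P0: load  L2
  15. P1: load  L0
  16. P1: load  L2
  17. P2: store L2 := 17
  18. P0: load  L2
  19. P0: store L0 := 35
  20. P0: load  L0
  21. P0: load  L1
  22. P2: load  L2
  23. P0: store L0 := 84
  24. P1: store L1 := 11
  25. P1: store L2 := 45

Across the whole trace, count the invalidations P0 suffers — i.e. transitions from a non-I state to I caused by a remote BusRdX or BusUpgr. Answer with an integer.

step 1: P1: load  L2  ⟶  ISI  (L2)  txn=BusRd  M[L2]=40
step 2: P0: store L2 := 90  ⟶  MII  (L2)  txn=BusRdX  M[L2]=40
step 3: P2: load  L0  ⟶  IIS  (L0)  txn=BusRd  M[L0]=0
step 4: P0: store L1 := 51  ⟶  MII  (L1)  txn=BusRdX  M[L1]=70
step 5: P2: store L0 := 71  ⟶  IIM  (L0)  txn=BusRdX  M[L0]=0
step 6: P0: load  L0  ⟶  SIS  (L0)  txn=BusRd+Flush  M[L0]=71
step 7: P2: load  L2  ⟶  SIS  (L2)  txn=BusRd+Flush  M[L2]=90
step 8: P0: load  L0  ⟶  SIS  (L0)  txn=∅  M[L0]=71
step 9: P0: load  L0  ⟶  SIS  (L0)  txn=∅  M[L0]=71
step 10: P1: load  L0  ⟶  SSS  (L0)  txn=BusRd  M[L0]=71
step 11: P2: load  L2  ⟶  SIS  (L2)  txn=∅  M[L2]=90
step 12: P0: load  L1  ⟶  MII  (L1)  txn=∅  M[L1]=70
step 13: P2: store L1 := 72  ⟶  IIM  (L1)  txn=BusRdX+Flush  M[L1]=51
step 14: P0: load  L2  ⟶  SIS  (L2)  txn=∅  M[L2]=90
step 15: P1: load  L0  ⟶  SSS  (L0)  txn=∅  M[L0]=71
step 16: P1: load  L2  ⟶  SSS  (L2)  txn=BusRd  M[L2]=90
step 17: P2: store L2 := 17  ⟶  IIM  (L2)  txn=BusRdX  M[L2]=90
step 18: P0: load  L2  ⟶  SIS  (L2)  txn=BusRd+Flush  M[L2]=17
step 19: P0: store L0 := 35  ⟶  MII  (L0)  txn=BusRdX  M[L0]=71
step 20: P0: load  L0  ⟶  MII  (L0)  txn=∅  M[L0]=71
step 21: P0: load  L1  ⟶  SIS  (L1)  txn=BusRd+Flush  M[L1]=72
step 22: P2: load  L2  ⟶  SIS  (L2)  txn=∅  M[L2]=17
step 23: P0: store L0 := 84  ⟶  MII  (L0)  txn=∅  M[L0]=71
step 24: P1: store L1 := 11  ⟶  IMI  (L1)  txn=BusRdX  M[L1]=72
step 25: P1: store L2 := 45  ⟶  IMI  (L2)  txn=BusRdX  M[L2]=17

invalidations = 4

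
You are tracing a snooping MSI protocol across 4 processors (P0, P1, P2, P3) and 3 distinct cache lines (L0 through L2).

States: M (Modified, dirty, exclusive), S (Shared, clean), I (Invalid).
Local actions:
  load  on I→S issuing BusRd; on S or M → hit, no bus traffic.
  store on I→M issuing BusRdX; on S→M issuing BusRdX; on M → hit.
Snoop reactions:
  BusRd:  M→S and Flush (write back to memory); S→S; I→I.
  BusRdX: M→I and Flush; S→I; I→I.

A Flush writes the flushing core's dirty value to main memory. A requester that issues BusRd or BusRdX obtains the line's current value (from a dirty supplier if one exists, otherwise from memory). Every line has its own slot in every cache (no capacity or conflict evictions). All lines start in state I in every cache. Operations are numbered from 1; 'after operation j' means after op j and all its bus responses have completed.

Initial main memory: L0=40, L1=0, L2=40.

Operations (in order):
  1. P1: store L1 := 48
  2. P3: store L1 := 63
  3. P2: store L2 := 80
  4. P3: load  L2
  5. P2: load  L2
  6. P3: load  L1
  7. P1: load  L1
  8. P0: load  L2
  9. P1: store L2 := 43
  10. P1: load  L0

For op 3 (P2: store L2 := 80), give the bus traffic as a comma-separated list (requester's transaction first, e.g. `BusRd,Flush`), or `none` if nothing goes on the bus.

  op1 P1: store L1 := 48 → I/M/I/I on L1; bus BusRdX; mem=0
  op2 P3: store L1 := 63 → I/I/I/M on L1; bus BusRdX Flush; mem=48
  op3 P2: store L2 := 80 → I/I/M/I on L2; bus BusRdX; mem=40
  op4 P3: load  L2 → I/I/S/S on L2; bus BusRd Flush; mem=80
  op5 P2: load  L2 → I/I/S/S on L2; bus (none); mem=80
  op6 P3: load  L1 → I/I/I/M on L1; bus (none); mem=48
  op7 P1: load  L1 → I/S/I/S on L1; bus BusRd Flush; mem=63
  op8 P0: load  L2 → S/I/S/S on L2; bus BusRd; mem=80
  op9 P1: store L2 := 43 → I/M/I/I on L2; bus BusRdX; mem=80
  op10 P1: load  L0 → I/S/I/I on L0; bus BusRd; mem=40

bus = BusRdX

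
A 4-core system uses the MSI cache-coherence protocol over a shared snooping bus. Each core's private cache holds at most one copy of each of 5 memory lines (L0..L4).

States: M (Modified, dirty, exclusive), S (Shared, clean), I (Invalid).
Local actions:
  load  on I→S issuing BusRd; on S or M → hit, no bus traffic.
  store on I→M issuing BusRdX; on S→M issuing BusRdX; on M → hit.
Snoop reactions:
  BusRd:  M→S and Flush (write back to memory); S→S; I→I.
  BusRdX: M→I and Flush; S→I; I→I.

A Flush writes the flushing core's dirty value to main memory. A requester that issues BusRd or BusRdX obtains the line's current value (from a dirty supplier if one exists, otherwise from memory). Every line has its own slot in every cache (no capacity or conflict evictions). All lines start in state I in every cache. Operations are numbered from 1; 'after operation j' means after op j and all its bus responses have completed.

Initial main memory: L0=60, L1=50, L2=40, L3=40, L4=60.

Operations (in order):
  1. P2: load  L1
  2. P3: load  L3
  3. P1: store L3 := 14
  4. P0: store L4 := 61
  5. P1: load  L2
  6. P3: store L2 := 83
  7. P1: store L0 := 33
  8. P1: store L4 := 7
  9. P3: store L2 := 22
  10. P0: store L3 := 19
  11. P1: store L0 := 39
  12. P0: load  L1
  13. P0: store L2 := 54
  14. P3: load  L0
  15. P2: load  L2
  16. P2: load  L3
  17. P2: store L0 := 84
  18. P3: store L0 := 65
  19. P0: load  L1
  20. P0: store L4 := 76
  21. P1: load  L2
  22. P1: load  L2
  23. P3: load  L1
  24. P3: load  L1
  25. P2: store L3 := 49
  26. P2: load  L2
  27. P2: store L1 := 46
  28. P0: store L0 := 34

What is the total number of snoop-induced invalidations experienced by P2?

1. P2: load  L1  bus=[BusRd]  L1: P0=I P1=I P2=S P3=I  mem[L1]=50
2. P3: load  L3  bus=[BusRd]  L3: P0=I P1=I P2=I P3=S  mem[L3]=40
3. P1: store L3 := 14  bus=[BusRdX]  L3: P0=I P1=M P2=I P3=I  mem[L3]=40
4. P0: store L4 := 61  bus=[BusRdX]  L4: P0=M P1=I P2=I P3=I  mem[L4]=60
5. P1: load  L2  bus=[BusRd]  L2: P0=I P1=S P2=I P3=I  mem[L2]=40
6. P3: store L2 := 83  bus=[BusRdX]  L2: P0=I P1=I P2=I P3=M  mem[L2]=40
7. P1: store L0 := 33  bus=[BusRdX]  L0: P0=I P1=M P2=I P3=I  mem[L0]=60
8. P1: store L4 := 7  bus=[BusRdX,Flush]  L4: P0=I P1=M P2=I P3=I  mem[L4]=61
9. P3: store L2 := 22  bus=[-]  L2: P0=I P1=I P2=I P3=M  mem[L2]=40
10. P0: store L3 := 19  bus=[BusRdX,Flush]  L3: P0=M P1=I P2=I P3=I  mem[L3]=14
11. P1: store L0 := 39  bus=[-]  L0: P0=I P1=M P2=I P3=I  mem[L0]=60
12. P0: load  L1  bus=[BusRd]  L1: P0=S P1=I P2=S P3=I  mem[L1]=50
13. P0: store L2 := 54  bus=[BusRdX,Flush]  L2: P0=M P1=I P2=I P3=I  mem[L2]=22
14. P3: load  L0  bus=[BusRd,Flush]  L0: P0=I P1=S P2=I P3=S  mem[L0]=39
15. P2: load  L2  bus=[BusRd,Flush]  L2: P0=S P1=I P2=S P3=I  mem[L2]=54
16. P2: load  L3  bus=[BusRd,Flush]  L3: P0=S P1=I P2=S P3=I  mem[L3]=19
17. P2: store L0 := 84  bus=[BusRdX]  L0: P0=I P1=I P2=M P3=I  mem[L0]=39
18. P3: store L0 := 65  bus=[BusRdX,Flush]  L0: P0=I P1=I P2=I P3=M  mem[L0]=84
19. P0: load  L1  bus=[-]  L1: P0=S P1=I P2=S P3=I  mem[L1]=50
20. P0: store L4 := 76  bus=[BusRdX,Flush]  L4: P0=M P1=I P2=I P3=I  mem[L4]=7
21. P1: load  L2  bus=[BusRd]  L2: P0=S P1=S P2=S P3=I  mem[L2]=54
22. P1: load  L2  bus=[-]  L2: P0=S P1=S P2=S P3=I  mem[L2]=54
23. P3: load  L1  bus=[BusRd]  L1: P0=S P1=I P2=S P3=S  mem[L1]=50
24. P3: load  L1  bus=[-]  L1: P0=S P1=I P2=S P3=S  mem[L1]=50
25. P2: store L3 := 49  bus=[BusRdX]  L3: P0=I P1=I P2=M P3=I  mem[L3]=19
26. P2: load  L2  bus=[-]  L2: P0=S P1=S P2=S P3=I  mem[L2]=54
27. P2: store L1 := 46  bus=[BusRdX]  L1: P0=I P1=I P2=M P3=I  mem[L1]=50
28. P0: store L0 := 34  bus=[BusRdX,Flush]  L0: P0=M P1=I P2=I P3=I  mem[L0]=65

invalidations = 1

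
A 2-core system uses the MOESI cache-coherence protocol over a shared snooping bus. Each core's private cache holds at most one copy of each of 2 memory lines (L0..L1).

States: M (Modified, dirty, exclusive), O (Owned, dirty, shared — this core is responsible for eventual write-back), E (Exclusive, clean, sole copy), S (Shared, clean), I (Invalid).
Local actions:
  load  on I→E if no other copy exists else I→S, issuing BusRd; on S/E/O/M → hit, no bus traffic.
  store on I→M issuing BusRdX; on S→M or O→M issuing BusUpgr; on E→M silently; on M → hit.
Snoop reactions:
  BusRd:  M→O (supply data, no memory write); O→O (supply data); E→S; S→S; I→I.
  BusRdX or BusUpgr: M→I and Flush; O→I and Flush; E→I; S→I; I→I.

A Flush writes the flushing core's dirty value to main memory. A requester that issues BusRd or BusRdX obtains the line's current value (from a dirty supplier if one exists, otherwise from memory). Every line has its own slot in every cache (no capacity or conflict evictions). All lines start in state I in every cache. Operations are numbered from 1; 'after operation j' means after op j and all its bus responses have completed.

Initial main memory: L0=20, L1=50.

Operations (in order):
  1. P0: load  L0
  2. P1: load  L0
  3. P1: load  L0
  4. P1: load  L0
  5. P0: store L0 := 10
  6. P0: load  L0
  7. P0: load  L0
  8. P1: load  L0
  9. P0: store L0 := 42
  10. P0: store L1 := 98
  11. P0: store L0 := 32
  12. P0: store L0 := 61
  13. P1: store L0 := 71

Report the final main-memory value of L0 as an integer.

memory[L0] = 61

step 1: P0: load  L0  ⟶  EI  (L0)  txn=BusRd  M[L0]=20
step 2: P1: load  L0  ⟶  SS  (L0)  txn=BusRd  M[L0]=20
step 3: P1: load  L0  ⟶  SS  (L0)  txn=∅  M[L0]=20
step 4: P1: load  L0  ⟶  SS  (L0)  txn=∅  M[L0]=20
step 5: P0: store L0 := 10  ⟶  MI  (L0)  txn=BusUpgr  M[L0]=20
step 6: P0: load  L0  ⟶  MI  (L0)  txn=∅  M[L0]=20
step 7: P0: load  L0  ⟶  MI  (L0)  txn=∅  M[L0]=20
step 8: P1: load  L0  ⟶  OS  (L0)  txn=BusRd  M[L0]=20
step 9: P0: store L0 := 42  ⟶  MI  (L0)  txn=BusUpgr  M[L0]=20
step 10: P0: store L1 := 98  ⟶  MI  (L1)  txn=BusRdX  M[L1]=50
step 11: P0: store L0 := 32  ⟶  MI  (L0)  txn=∅  M[L0]=20
step 12: P0: store L0 := 61  ⟶  MI  (L0)  txn=∅  M[L0]=20
step 13: P1: store L0 := 71  ⟶  IM  (L0)  txn=BusRdX+Flush  M[L0]=61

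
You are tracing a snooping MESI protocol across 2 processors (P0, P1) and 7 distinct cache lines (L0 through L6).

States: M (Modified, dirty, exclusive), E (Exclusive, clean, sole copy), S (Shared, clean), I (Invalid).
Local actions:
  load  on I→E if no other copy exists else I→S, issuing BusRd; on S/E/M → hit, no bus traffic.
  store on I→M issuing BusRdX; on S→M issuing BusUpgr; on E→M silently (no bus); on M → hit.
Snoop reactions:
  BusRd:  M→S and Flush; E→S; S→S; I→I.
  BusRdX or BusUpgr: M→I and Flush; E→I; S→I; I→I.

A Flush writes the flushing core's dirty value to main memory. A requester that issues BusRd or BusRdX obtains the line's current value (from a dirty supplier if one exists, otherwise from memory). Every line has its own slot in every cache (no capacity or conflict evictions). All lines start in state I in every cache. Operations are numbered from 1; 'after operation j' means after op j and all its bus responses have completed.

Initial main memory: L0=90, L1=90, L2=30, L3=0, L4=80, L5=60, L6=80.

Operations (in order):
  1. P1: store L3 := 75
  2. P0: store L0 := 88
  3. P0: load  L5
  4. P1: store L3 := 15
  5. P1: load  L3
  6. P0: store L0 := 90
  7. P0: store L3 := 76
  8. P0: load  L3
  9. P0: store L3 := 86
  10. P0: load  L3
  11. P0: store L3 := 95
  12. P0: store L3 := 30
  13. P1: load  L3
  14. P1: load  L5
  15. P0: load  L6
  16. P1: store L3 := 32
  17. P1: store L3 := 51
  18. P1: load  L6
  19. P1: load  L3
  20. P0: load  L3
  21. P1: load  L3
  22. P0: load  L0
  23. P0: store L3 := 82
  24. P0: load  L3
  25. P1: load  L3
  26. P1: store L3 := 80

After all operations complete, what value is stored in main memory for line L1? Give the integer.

memory[L1] = 90

1. P1: store L3 := 75  bus=[BusRdX]  L3: P0=I P1=M  mem[L3]=0
2. P0: store L0 := 88  bus=[BusRdX]  L0: P0=M P1=I  mem[L0]=90
3. P0: load  L5  bus=[BusRd]  L5: P0=E P1=I  mem[L5]=60
4. P1: store L3 := 15  bus=[-]  L3: P0=I P1=M  mem[L3]=0
5. P1: load  L3  bus=[-]  L3: P0=I P1=M  mem[L3]=0
6. P0: store L0 := 90  bus=[-]  L0: P0=M P1=I  mem[L0]=90
7. P0: store L3 := 76  bus=[BusRdX,Flush]  L3: P0=M P1=I  mem[L3]=15
8. P0: load  L3  bus=[-]  L3: P0=M P1=I  mem[L3]=15
9. P0: store L3 := 86  bus=[-]  L3: P0=M P1=I  mem[L3]=15
10. P0: load  L3  bus=[-]  L3: P0=M P1=I  mem[L3]=15
11. P0: store L3 := 95  bus=[-]  L3: P0=M P1=I  mem[L3]=15
12. P0: store L3 := 30  bus=[-]  L3: P0=M P1=I  mem[L3]=15
13. P1: load  L3  bus=[BusRd,Flush]  L3: P0=S P1=S  mem[L3]=30
14. P1: load  L5  bus=[BusRd]  L5: P0=S P1=S  mem[L5]=60
15. P0: load  L6  bus=[BusRd]  L6: P0=E P1=I  mem[L6]=80
16. P1: store L3 := 32  bus=[BusUpgr]  L3: P0=I P1=M  mem[L3]=30
17. P1: store L3 := 51  bus=[-]  L3: P0=I P1=M  mem[L3]=30
18. P1: load  L6  bus=[BusRd]  L6: P0=S P1=S  mem[L6]=80
19. P1: load  L3  bus=[-]  L3: P0=I P1=M  mem[L3]=30
20. P0: load  L3  bus=[BusRd,Flush]  L3: P0=S P1=S  mem[L3]=51
21. P1: load  L3  bus=[-]  L3: P0=S P1=S  mem[L3]=51
22. P0: load  L0  bus=[-]  L0: P0=M P1=I  mem[L0]=90
23. P0: store L3 := 82  bus=[BusUpgr]  L3: P0=M P1=I  mem[L3]=51
24. P0: load  L3  bus=[-]  L3: P0=M P1=I  mem[L3]=51
25. P1: load  L3  bus=[BusRd,Flush]  L3: P0=S P1=S  mem[L3]=82
26. P1: store L3 := 80  bus=[BusUpgr]  L3: P0=I P1=M  mem[L3]=82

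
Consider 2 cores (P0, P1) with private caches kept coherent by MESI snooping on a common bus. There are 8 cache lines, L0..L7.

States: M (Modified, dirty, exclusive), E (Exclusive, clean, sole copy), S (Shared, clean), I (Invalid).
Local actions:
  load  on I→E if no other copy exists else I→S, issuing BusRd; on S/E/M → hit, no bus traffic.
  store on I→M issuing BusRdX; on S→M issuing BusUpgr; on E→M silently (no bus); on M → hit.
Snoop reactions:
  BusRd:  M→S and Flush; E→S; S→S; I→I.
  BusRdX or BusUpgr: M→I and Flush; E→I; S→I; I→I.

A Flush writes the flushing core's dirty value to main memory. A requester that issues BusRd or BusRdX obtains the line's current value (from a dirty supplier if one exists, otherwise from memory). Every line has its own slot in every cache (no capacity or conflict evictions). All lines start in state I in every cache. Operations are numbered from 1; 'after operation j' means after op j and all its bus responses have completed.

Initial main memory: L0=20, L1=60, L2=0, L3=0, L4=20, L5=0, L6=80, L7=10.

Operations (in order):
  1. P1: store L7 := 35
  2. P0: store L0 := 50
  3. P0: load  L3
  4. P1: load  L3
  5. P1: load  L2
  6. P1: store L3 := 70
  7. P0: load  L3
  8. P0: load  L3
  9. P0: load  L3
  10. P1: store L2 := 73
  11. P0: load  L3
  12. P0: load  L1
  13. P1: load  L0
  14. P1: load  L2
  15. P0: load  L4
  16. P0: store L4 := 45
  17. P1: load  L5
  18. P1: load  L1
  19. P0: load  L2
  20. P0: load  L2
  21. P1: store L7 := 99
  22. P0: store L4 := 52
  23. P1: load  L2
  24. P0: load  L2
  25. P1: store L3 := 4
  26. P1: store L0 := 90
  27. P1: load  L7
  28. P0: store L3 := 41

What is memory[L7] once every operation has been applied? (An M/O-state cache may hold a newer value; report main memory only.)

[1] P1: store L7 := 35 | P0:I, P1:M(35) | bus: BusRdX
[2] P0: store L0 := 50 | P0:M(50), P1:I | bus: BusRdX
[3] P0: load  L3 | P0:E(0), P1:I | bus: BusRd
[4] P1: load  L3 | P0:S(0), P1:S(0) | bus: BusRd
[5] P1: load  L2 | P0:I, P1:E(0) | bus: BusRd
[6] P1: store L3 := 70 | P0:I, P1:M(70) | bus: BusUpgr
[7] P0: load  L3 | P0:S(70), P1:S(70) | bus: BusRd,Flush
[8] P0: load  L3 | P0:S(70), P1:S(70) | bus: none
[9] P0: load  L3 | P0:S(70), P1:S(70) | bus: none
[10] P1: store L2 := 73 | P0:I, P1:M(73) | bus: none
[11] P0: load  L3 | P0:S(70), P1:S(70) | bus: none
[12] P0: load  L1 | P0:E(60), P1:I | bus: BusRd
[13] P1: load  L0 | P0:S(50), P1:S(50) | bus: BusRd,Flush
[14] P1: load  L2 | P0:I, P1:M(73) | bus: none
[15] P0: load  L4 | P0:E(20), P1:I | bus: BusRd
[16] P0: store L4 := 45 | P0:M(45), P1:I | bus: none
[17] P1: load  L5 | P0:I, P1:E(0) | bus: BusRd
[18] P1: load  L1 | P0:S(60), P1:S(60) | bus: BusRd
[19] P0: load  L2 | P0:S(73), P1:S(73) | bus: BusRd,Flush
[20] P0: load  L2 | P0:S(73), P1:S(73) | bus: none
[21] P1: store L7 := 99 | P0:I, P1:M(99) | bus: none
[22] P0: store L4 := 52 | P0:M(52), P1:I | bus: none
[23] P1: load  L2 | P0:S(73), P1:S(73) | bus: none
[24] P0: load  L2 | P0:S(73), P1:S(73) | bus: none
[25] P1: store L3 := 4 | P0:I, P1:M(4) | bus: BusUpgr
[26] P1: store L0 := 90 | P0:I, P1:M(90) | bus: BusUpgr
[27] P1: load  L7 | P0:I, P1:M(99) | bus: none
[28] P0: store L3 := 41 | P0:M(41), P1:I | bus: BusRdX,Flush

memory[L7] = 10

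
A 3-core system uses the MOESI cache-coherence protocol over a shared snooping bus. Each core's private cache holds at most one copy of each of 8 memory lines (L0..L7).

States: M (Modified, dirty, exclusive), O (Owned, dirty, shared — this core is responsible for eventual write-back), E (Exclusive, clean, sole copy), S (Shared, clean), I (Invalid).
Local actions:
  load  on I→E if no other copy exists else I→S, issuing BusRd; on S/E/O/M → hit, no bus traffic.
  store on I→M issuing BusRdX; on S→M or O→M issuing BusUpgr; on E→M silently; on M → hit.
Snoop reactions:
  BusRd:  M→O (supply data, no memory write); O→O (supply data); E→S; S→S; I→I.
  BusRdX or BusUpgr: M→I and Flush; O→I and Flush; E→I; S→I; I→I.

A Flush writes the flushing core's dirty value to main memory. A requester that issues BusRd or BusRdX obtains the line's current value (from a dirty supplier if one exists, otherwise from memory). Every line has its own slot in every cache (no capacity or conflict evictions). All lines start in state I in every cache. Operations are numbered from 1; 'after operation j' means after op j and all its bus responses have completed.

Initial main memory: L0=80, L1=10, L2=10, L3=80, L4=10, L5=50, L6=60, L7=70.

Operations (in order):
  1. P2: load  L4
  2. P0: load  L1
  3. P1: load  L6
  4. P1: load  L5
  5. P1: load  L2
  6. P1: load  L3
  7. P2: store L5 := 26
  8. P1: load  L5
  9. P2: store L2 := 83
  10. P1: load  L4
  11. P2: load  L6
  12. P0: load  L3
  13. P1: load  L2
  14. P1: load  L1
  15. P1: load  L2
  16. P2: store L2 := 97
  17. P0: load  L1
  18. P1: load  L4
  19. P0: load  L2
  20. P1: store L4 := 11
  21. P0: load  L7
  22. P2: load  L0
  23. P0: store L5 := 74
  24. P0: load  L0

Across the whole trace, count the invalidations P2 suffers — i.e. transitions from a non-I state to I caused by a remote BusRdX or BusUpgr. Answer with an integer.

1. P2: load  L4  bus=[BusRd]  L4: P0=I P1=I P2=E  mem[L4]=10
2. P0: load  L1  bus=[BusRd]  L1: P0=E P1=I P2=I  mem[L1]=10
3. P1: load  L6  bus=[BusRd]  L6: P0=I P1=E P2=I  mem[L6]=60
4. P1: load  L5  bus=[BusRd]  L5: P0=I P1=E P2=I  mem[L5]=50
5. P1: load  L2  bus=[BusRd]  L2: P0=I P1=E P2=I  mem[L2]=10
6. P1: load  L3  bus=[BusRd]  L3: P0=I P1=E P2=I  mem[L3]=80
7. P2: store L5 := 26  bus=[BusRdX]  L5: P0=I P1=I P2=M  mem[L5]=50
8. P1: load  L5  bus=[BusRd]  L5: P0=I P1=S P2=O  mem[L5]=50
9. P2: store L2 := 83  bus=[BusRdX]  L2: P0=I P1=I P2=M  mem[L2]=10
10. P1: load  L4  bus=[BusRd]  L4: P0=I P1=S P2=S  mem[L4]=10
11. P2: load  L6  bus=[BusRd]  L6: P0=I P1=S P2=S  mem[L6]=60
12. P0: load  L3  bus=[BusRd]  L3: P0=S P1=S P2=I  mem[L3]=80
13. P1: load  L2  bus=[BusRd]  L2: P0=I P1=S P2=O  mem[L2]=10
14. P1: load  L1  bus=[BusRd]  L1: P0=S P1=S P2=I  mem[L1]=10
15. P1: load  L2  bus=[-]  L2: P0=I P1=S P2=O  mem[L2]=10
16. P2: store L2 := 97  bus=[BusUpgr]  L2: P0=I P1=I P2=M  mem[L2]=10
17. P0: load  L1  bus=[-]  L1: P0=S P1=S P2=I  mem[L1]=10
18. P1: load  L4  bus=[-]  L4: P0=I P1=S P2=S  mem[L4]=10
19. P0: load  L2  bus=[BusRd]  L2: P0=S P1=I P2=O  mem[L2]=10
20. P1: store L4 := 11  bus=[BusUpgr]  L4: P0=I P1=M P2=I  mem[L4]=10
21. P0: load  L7  bus=[BusRd]  L7: P0=E P1=I P2=I  mem[L7]=70
22. P2: load  L0  bus=[BusRd]  L0: P0=I P1=I P2=E  mem[L0]=80
23. P0: store L5 := 74  bus=[BusRdX,Flush]  L5: P0=M P1=I P2=I  mem[L5]=26
24. P0: load  L0  bus=[BusRd]  L0: P0=S P1=I P2=S  mem[L0]=80

invalidations = 2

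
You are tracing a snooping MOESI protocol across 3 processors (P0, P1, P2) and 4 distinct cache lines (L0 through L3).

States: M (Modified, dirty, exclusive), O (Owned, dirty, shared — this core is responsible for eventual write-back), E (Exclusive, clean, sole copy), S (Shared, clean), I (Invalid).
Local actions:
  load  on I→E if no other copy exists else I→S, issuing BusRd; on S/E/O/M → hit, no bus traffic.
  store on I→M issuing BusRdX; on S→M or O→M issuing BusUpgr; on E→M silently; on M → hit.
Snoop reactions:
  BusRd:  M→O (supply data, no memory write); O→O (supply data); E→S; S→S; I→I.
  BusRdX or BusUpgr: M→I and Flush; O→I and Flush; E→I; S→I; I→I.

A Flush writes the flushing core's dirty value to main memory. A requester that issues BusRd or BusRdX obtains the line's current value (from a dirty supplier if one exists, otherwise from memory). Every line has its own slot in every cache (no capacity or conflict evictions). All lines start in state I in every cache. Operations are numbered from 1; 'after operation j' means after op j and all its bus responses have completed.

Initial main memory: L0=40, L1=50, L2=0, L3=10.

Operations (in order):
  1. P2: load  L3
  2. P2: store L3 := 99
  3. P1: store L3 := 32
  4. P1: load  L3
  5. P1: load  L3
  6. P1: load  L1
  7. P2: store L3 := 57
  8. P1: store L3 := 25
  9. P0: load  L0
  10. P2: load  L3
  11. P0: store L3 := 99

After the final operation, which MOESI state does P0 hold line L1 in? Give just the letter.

[1] P2: load  L3 | P0:I, P1:I, P2:E(10) | bus: BusRd
[2] P2: store L3 := 99 | P0:I, P1:I, P2:M(99) | bus: none
[3] P1: store L3 := 32 | P0:I, P1:M(32), P2:I | bus: BusRdX,Flush
[4] P1: load  L3 | P0:I, P1:M(32), P2:I | bus: none
[5] P1: load  L3 | P0:I, P1:M(32), P2:I | bus: none
[6] P1: load  L1 | P0:I, P1:E(50), P2:I | bus: BusRd
[7] P2: store L3 := 57 | P0:I, P1:I, P2:M(57) | bus: BusRdX,Flush
[8] P1: store L3 := 25 | P0:I, P1:M(25), P2:I | bus: BusRdX,Flush
[9] P0: load  L0 | P0:E(40), P1:I, P2:I | bus: BusRd
[10] P2: load  L3 | P0:I, P1:O(25), P2:S(25) | bus: BusRd
[11] P0: store L3 := 99 | P0:M(99), P1:I, P2:I | bus: BusRdX,Flush

state = I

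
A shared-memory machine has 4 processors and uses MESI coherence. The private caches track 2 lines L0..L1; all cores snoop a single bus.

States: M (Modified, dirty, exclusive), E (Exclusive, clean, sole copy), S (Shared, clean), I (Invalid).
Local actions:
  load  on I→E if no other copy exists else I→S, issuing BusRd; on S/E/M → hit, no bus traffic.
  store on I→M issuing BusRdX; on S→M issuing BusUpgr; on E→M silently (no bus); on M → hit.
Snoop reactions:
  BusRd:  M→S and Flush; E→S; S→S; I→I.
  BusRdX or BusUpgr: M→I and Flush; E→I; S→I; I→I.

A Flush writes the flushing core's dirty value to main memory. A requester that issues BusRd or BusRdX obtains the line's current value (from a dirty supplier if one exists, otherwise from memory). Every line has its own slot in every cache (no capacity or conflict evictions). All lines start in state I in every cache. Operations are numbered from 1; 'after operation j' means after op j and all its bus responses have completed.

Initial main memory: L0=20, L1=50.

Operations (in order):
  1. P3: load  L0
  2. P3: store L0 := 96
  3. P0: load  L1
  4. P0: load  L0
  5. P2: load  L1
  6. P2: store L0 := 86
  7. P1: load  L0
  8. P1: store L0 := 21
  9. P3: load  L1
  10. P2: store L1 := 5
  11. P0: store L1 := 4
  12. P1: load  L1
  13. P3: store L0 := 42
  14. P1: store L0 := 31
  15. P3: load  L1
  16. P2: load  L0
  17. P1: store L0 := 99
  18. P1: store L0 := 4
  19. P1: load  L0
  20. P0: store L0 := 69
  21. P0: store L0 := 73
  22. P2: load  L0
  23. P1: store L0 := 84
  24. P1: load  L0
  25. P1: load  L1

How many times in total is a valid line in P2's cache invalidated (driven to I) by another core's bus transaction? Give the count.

1. P3: load  L0  bus=[BusRd]  L0: P0=I P1=I P2=I P3=E  mem[L0]=20
2. P3: store L0 := 96  bus=[-]  L0: P0=I P1=I P2=I P3=M  mem[L0]=20
3. P0: load  L1  bus=[BusRd]  L1: P0=E P1=I P2=I P3=I  mem[L1]=50
4. P0: load  L0  bus=[BusRd,Flush]  L0: P0=S P1=I P2=I P3=S  mem[L0]=96
5. P2: load  L1  bus=[BusRd]  L1: P0=S P1=I P2=S P3=I  mem[L1]=50
6. P2: store L0 := 86  bus=[BusRdX]  L0: P0=I P1=I P2=M P3=I  mem[L0]=96
7. P1: load  L0  bus=[BusRd,Flush]  L0: P0=I P1=S P2=S P3=I  mem[L0]=86
8. P1: store L0 := 21  bus=[BusUpgr]  L0: P0=I P1=M P2=I P3=I  mem[L0]=86
9. P3: load  L1  bus=[BusRd]  L1: P0=S P1=I P2=S P3=S  mem[L1]=50
10. P2: store L1 := 5  bus=[BusUpgr]  L1: P0=I P1=I P2=M P3=I  mem[L1]=50
11. P0: store L1 := 4  bus=[BusRdX,Flush]  L1: P0=M P1=I P2=I P3=I  mem[L1]=5
12. P1: load  L1  bus=[BusRd,Flush]  L1: P0=S P1=S P2=I P3=I  mem[L1]=4
13. P3: store L0 := 42  bus=[BusRdX,Flush]  L0: P0=I P1=I P2=I P3=M  mem[L0]=21
14. P1: store L0 := 31  bus=[BusRdX,Flush]  L0: P0=I P1=M P2=I P3=I  mem[L0]=42
15. P3: load  L1  bus=[BusRd]  L1: P0=S P1=S P2=I P3=S  mem[L1]=4
16. P2: load  L0  bus=[BusRd,Flush]  L0: P0=I P1=S P2=S P3=I  mem[L0]=31
17. P1: store L0 := 99  bus=[BusUpgr]  L0: P0=I P1=M P2=I P3=I  mem[L0]=31
18. P1: store L0 := 4  bus=[-]  L0: P0=I P1=M P2=I P3=I  mem[L0]=31
19. P1: load  L0  bus=[-]  L0: P0=I P1=M P2=I P3=I  mem[L0]=31
20. P0: store L0 := 69  bus=[BusRdX,Flush]  L0: P0=M P1=I P2=I P3=I  mem[L0]=4
21. P0: store L0 := 73  bus=[-]  L0: P0=M P1=I P2=I P3=I  mem[L0]=4
22. P2: load  L0  bus=[BusRd,Flush]  L0: P0=S P1=I P2=S P3=I  mem[L0]=73
23. P1: store L0 := 84  bus=[BusRdX]  L0: P0=I P1=M P2=I P3=I  mem[L0]=73
24. P1: load  L0  bus=[-]  L0: P0=I P1=M P2=I P3=I  mem[L0]=73
25. P1: load  L1  bus=[-]  L1: P0=S P1=S P2=I P3=S  mem[L1]=4

invalidations = 4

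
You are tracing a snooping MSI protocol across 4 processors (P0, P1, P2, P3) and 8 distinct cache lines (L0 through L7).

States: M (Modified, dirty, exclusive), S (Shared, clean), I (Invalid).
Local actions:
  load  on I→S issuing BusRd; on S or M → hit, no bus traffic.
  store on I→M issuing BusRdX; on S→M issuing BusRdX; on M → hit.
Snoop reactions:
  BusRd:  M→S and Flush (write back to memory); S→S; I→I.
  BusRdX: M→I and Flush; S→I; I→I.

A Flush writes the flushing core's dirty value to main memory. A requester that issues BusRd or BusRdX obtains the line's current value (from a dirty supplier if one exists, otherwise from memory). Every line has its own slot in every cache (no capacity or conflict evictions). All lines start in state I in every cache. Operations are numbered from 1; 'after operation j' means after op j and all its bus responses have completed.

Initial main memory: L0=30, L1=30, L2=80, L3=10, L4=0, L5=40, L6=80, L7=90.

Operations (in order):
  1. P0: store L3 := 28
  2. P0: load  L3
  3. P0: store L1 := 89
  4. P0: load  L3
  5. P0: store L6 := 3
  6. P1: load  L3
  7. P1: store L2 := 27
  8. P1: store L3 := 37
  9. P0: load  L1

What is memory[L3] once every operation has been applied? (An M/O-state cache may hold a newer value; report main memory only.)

1. P0: store L3 := 28  bus=[BusRdX]  L3: P0=M P1=I P2=I P3=I  mem[L3]=10
2. P0: load  L3  bus=[-]  L3: P0=M P1=I P2=I P3=I  mem[L3]=10
3. P0: store L1 := 89  bus=[BusRdX]  L1: P0=M P1=I P2=I P3=I  mem[L1]=30
4. P0: load  L3  bus=[-]  L3: P0=M P1=I P2=I P3=I  mem[L3]=10
5. P0: store L6 := 3  bus=[BusRdX]  L6: P0=M P1=I P2=I P3=I  mem[L6]=80
6. P1: load  L3  bus=[BusRd,Flush]  L3: P0=S P1=S P2=I P3=I  mem[L3]=28
7. P1: store L2 := 27  bus=[BusRdX]  L2: P0=I P1=M P2=I P3=I  mem[L2]=80
8. P1: store L3 := 37  bus=[BusRdX]  L3: P0=I P1=M P2=I P3=I  mem[L3]=28
9. P0: load  L1  bus=[-]  L1: P0=M P1=I P2=I P3=I  mem[L1]=30

memory[L3] = 28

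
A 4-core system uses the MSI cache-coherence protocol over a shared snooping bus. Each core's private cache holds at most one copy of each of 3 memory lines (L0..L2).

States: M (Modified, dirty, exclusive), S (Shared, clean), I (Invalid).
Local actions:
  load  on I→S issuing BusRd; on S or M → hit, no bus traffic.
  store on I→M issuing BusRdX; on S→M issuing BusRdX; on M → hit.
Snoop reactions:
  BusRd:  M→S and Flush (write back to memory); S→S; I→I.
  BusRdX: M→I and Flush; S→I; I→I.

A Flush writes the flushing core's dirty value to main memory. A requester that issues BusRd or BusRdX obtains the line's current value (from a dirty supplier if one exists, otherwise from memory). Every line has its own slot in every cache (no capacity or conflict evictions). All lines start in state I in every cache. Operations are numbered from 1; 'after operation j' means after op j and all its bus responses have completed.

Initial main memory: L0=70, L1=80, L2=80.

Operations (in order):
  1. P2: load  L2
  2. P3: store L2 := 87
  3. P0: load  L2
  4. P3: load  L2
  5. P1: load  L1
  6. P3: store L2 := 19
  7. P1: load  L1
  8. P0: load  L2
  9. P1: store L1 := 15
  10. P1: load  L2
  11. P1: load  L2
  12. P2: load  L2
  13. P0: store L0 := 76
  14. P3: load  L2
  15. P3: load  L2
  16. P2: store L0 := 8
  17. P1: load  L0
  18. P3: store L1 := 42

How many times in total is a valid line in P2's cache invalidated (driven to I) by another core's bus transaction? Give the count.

invalidations = 1

1. P2: load  L2  bus=[BusRd]  L2: P0=I P1=I P2=S P3=I  mem[L2]=80
2. P3: store L2 := 87  bus=[BusRdX]  L2: P0=I P1=I P2=I P3=M  mem[L2]=80
3. P0: load  L2  bus=[BusRd,Flush]  L2: P0=S P1=I P2=I P3=S  mem[L2]=87
4. P3: load  L2  bus=[-]  L2: P0=S P1=I P2=I P3=S  mem[L2]=87
5. P1: load  L1  bus=[BusRd]  L1: P0=I P1=S P2=I P3=I  mem[L1]=80
6. P3: store L2 := 19  bus=[BusRdX]  L2: P0=I P1=I P2=I P3=M  mem[L2]=87
7. P1: load  L1  bus=[-]  L1: P0=I P1=S P2=I P3=I  mem[L1]=80
8. P0: load  L2  bus=[BusRd,Flush]  L2: P0=S P1=I P2=I P3=S  mem[L2]=19
9. P1: store L1 := 15  bus=[BusRdX]  L1: P0=I P1=M P2=I P3=I  mem[L1]=80
10. P1: load  L2  bus=[BusRd]  L2: P0=S P1=S P2=I P3=S  mem[L2]=19
11. P1: load  L2  bus=[-]  L2: P0=S P1=S P2=I P3=S  mem[L2]=19
12. P2: load  L2  bus=[BusRd]  L2: P0=S P1=S P2=S P3=S  mem[L2]=19
13. P0: store L0 := 76  bus=[BusRdX]  L0: P0=M P1=I P2=I P3=I  mem[L0]=70
14. P3: load  L2  bus=[-]  L2: P0=S P1=S P2=S P3=S  mem[L2]=19
15. P3: load  L2  bus=[-]  L2: P0=S P1=S P2=S P3=S  mem[L2]=19
16. P2: store L0 := 8  bus=[BusRdX,Flush]  L0: P0=I P1=I P2=M P3=I  mem[L0]=76
17. P1: load  L0  bus=[BusRd,Flush]  L0: P0=I P1=S P2=S P3=I  mem[L0]=8
18. P3: store L1 := 42  bus=[BusRdX,Flush]  L1: P0=I P1=I P2=I P3=M  mem[L1]=15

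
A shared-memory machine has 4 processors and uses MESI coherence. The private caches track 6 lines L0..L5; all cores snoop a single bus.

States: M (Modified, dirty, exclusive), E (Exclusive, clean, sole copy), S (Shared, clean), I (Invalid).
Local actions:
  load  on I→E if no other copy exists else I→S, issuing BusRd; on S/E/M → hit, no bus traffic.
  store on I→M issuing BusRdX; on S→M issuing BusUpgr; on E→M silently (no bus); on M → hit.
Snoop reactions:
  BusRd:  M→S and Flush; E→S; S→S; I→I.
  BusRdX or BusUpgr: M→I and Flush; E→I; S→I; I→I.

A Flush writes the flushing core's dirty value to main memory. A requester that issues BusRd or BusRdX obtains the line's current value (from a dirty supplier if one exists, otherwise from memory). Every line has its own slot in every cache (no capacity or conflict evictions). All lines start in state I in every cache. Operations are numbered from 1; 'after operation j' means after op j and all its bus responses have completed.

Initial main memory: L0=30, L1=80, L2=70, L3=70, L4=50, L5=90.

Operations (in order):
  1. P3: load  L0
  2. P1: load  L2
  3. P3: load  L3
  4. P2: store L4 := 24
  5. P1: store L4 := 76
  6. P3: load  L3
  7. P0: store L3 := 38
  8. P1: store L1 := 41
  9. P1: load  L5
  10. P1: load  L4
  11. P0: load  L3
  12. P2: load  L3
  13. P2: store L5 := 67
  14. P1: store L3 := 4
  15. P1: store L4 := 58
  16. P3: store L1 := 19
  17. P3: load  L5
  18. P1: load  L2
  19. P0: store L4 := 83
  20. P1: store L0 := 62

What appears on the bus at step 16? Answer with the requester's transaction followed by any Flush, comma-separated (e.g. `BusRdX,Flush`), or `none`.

bus = BusRdX,Flush

[1] P3: load  L0 | P0:I, P1:I, P2:I, P3:E(30) | bus: BusRd
[2] P1: load  L2 | P0:I, P1:E(70), P2:I, P3:I | bus: BusRd
[3] P3: load  L3 | P0:I, P1:I, P2:I, P3:E(70) | bus: BusRd
[4] P2: store L4 := 24 | P0:I, P1:I, P2:M(24), P3:I | bus: BusRdX
[5] P1: store L4 := 76 | P0:I, P1:M(76), P2:I, P3:I | bus: BusRdX,Flush
[6] P3: load  L3 | P0:I, P1:I, P2:I, P3:E(70) | bus: none
[7] P0: store L3 := 38 | P0:M(38), P1:I, P2:I, P3:I | bus: BusRdX
[8] P1: store L1 := 41 | P0:I, P1:M(41), P2:I, P3:I | bus: BusRdX
[9] P1: load  L5 | P0:I, P1:E(90), P2:I, P3:I | bus: BusRd
[10] P1: load  L4 | P0:I, P1:M(76), P2:I, P3:I | bus: none
[11] P0: load  L3 | P0:M(38), P1:I, P2:I, P3:I | bus: none
[12] P2: load  L3 | P0:S(38), P1:I, P2:S(38), P3:I | bus: BusRd,Flush
[13] P2: store L5 := 67 | P0:I, P1:I, P2:M(67), P3:I | bus: BusRdX
[14] P1: store L3 := 4 | P0:I, P1:M(4), P2:I, P3:I | bus: BusRdX
[15] P1: store L4 := 58 | P0:I, P1:M(58), P2:I, P3:I | bus: none
[16] P3: store L1 := 19 | P0:I, P1:I, P2:I, P3:M(19) | bus: BusRdX,Flush
[17] P3: load  L5 | P0:I, P1:I, P2:S(67), P3:S(67) | bus: BusRd,Flush
[18] P1: load  L2 | P0:I, P1:E(70), P2:I, P3:I | bus: none
[19] P0: store L4 := 83 | P0:M(83), P1:I, P2:I, P3:I | bus: BusRdX,Flush
[20] P1: store L0 := 62 | P0:I, P1:M(62), P2:I, P3:I | bus: BusRdX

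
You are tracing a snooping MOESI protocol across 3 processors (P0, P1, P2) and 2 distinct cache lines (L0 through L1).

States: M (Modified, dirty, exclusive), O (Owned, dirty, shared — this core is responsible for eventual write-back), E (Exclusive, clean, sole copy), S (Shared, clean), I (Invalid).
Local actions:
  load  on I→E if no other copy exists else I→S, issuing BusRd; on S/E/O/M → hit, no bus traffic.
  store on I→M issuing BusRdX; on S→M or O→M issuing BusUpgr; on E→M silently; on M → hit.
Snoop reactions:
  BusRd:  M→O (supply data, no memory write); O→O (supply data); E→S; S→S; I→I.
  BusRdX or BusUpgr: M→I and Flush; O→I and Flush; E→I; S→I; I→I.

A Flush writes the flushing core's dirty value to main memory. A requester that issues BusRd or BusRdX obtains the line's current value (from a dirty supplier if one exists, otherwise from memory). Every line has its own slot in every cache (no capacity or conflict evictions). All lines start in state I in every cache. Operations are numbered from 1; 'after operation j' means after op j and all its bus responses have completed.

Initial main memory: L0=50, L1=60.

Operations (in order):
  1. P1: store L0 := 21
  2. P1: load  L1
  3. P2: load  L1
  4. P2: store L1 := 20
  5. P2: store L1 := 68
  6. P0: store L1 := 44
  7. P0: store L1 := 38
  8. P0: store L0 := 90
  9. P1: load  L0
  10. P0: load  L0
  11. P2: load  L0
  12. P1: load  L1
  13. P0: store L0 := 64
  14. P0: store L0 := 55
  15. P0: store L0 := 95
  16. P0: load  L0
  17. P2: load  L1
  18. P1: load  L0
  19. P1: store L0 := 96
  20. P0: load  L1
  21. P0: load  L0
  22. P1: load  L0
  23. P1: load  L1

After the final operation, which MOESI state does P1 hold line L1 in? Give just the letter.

step 1: P1: store L0 := 21  ⟶  IMI  (L0)  txn=BusRdX  M[L0]=50
step 2: P1: load  L1  ⟶  IEI  (L1)  txn=BusRd  M[L1]=60
step 3: P2: load  L1  ⟶  ISS  (L1)  txn=BusRd  M[L1]=60
step 4: P2: store L1 := 20  ⟶  IIM  (L1)  txn=BusUpgr  M[L1]=60
step 5: P2: store L1 := 68  ⟶  IIM  (L1)  txn=∅  M[L1]=60
step 6: P0: store L1 := 44  ⟶  MII  (L1)  txn=BusRdX+Flush  M[L1]=68
step 7: P0: store L1 := 38  ⟶  MII  (L1)  txn=∅  M[L1]=68
step 8: P0: store L0 := 90  ⟶  MII  (L0)  txn=BusRdX+Flush  M[L0]=21
step 9: P1: load  L0  ⟶  OSI  (L0)  txn=BusRd  M[L0]=21
step 10: P0: load  L0  ⟶  OSI  (L0)  txn=∅  M[L0]=21
step 11: P2: load  L0  ⟶  OSS  (L0)  txn=BusRd  M[L0]=21
step 12: P1: load  L1  ⟶  OSI  (L1)  txn=BusRd  M[L1]=68
step 13: P0: store L0 := 64  ⟶  MII  (L0)  txn=BusUpgr  M[L0]=21
step 14: P0: store L0 := 55  ⟶  MII  (L0)  txn=∅  M[L0]=21
step 15: P0: store L0 := 95  ⟶  MII  (L0)  txn=∅  M[L0]=21
step 16: P0: load  L0  ⟶  MII  (L0)  txn=∅  M[L0]=21
step 17: P2: load  L1  ⟶  OSS  (L1)  txn=BusRd  M[L1]=68
step 18: P1: load  L0  ⟶  OSI  (L0)  txn=BusRd  M[L0]=21
step 19: P1: store L0 := 96  ⟶  IMI  (L0)  txn=BusUpgr+Flush  M[L0]=95
step 20: P0: load  L1  ⟶  OSS  (L1)  txn=∅  M[L1]=68
step 21: P0: load  L0  ⟶  SOI  (L0)  txn=BusRd  M[L0]=95
step 22: P1: load  L0  ⟶  SOI  (L0)  txn=∅  M[L0]=95
step 23: P1: load  L1  ⟶  OSS  (L1)  txn=∅  M[L1]=68

state = S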